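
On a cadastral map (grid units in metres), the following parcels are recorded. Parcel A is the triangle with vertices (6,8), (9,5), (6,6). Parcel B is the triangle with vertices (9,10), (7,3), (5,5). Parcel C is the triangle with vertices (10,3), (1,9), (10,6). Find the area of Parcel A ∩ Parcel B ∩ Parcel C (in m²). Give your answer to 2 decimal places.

The intersection is the polygon with vertices (7.696,5.435), (6,6), (6,6.25), (6.684,7.105), (7,7), (7.889,6.111).
By the shoelace formula its area is 1.81.

1.81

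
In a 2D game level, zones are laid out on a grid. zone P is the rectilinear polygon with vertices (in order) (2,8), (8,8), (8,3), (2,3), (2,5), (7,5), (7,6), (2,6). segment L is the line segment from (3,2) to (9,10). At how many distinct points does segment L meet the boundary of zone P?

The segment meets the boundary at (7.5,8), (6,6), (5.25,5), (3.75,3).

4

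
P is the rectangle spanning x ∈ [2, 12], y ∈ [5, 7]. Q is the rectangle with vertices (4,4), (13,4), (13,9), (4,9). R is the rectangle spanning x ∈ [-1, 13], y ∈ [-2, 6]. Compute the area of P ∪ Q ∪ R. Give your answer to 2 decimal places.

By inclusion–exclusion:
Individual areas: |P| = 20, |Q| = 45, |R| = 112.
|P∩Q|: x∈[4,12], y∈[5,7] → 8·2 = 16.
|P∩R|: x∈[2,12], y∈[5,6] → 10·1 = 10.
|Q∩R|: x∈[4,13], y∈[4,6] → 9·2 = 18.
|P∩Q∩R| = 8.
|P ∪ Q ∪ R| = 177 − 44 + 8 = 141.00.

141.00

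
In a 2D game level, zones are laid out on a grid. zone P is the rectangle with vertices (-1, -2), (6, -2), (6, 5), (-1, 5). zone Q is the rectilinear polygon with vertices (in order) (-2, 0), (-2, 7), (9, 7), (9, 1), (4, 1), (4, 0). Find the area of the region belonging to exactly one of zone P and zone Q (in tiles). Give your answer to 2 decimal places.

|zone P| = 49, |zone Q| = 72, |zone P∩zone Q| = 33.
|zone P △ zone Q| = |zone P| + |zone Q| − 2·|zone P∩zone Q| = 49 + 72 − 66 = 55.00.

55.00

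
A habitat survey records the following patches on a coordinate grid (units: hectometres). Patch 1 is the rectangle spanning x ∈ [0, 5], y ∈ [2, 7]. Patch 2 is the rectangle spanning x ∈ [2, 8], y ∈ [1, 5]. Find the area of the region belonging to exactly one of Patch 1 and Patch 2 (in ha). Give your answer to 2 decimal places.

|Patch 1∩Patch 2|: x∈[2,5], y∈[2,5] → 3·3 = 9.
|Patch 1 △ Patch 2| = |Patch 1| + |Patch 2| − 2·|Patch 1∩Patch 2| = 25 + 24 − 18 = 31.00.

31.00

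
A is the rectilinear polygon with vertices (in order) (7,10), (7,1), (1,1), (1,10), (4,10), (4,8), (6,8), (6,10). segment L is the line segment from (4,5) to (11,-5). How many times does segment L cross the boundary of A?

The segment meets the boundary at (6.8,1).

1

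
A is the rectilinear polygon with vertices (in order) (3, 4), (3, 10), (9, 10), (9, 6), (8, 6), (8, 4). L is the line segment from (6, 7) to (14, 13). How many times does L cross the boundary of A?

The segment meets the boundary at (9,9.25).

1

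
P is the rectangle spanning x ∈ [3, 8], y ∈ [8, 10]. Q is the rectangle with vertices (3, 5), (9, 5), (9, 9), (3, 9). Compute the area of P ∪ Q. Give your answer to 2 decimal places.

29.00

By inclusion–exclusion:
Individual areas: |P| = 10, |Q| = 24.
|P∩Q|: x∈[3,8], y∈[8,9] → 5·1 = 5.
|P ∪ Q| = 34 − 5 = 29.00.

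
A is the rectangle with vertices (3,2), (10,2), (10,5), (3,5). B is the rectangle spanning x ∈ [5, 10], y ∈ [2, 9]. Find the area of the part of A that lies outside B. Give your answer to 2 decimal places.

6.00

|A∩B|: x∈[5,10], y∈[2,5] → 5·3 = 15.
|A| = 21.
|A ∖ B| = |A| − |A∩B| = 21 − 15 = 6.00.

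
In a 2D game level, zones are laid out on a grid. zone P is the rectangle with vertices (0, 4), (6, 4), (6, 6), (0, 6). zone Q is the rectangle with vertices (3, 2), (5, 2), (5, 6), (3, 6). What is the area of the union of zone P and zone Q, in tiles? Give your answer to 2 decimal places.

16.00

By inclusion–exclusion:
Individual areas: |zone P| = 12, |zone Q| = 8.
|zone P∩zone Q|: x∈[3,5], y∈[4,6] → 2·2 = 4.
|zone P ∪ zone Q| = 20 − 4 = 16.00.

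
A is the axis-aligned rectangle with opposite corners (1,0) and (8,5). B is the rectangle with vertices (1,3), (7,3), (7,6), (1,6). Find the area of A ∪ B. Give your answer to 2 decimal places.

41.00

By inclusion–exclusion:
Individual areas: |A| = 35, |B| = 18.
|A∩B|: x∈[1,7], y∈[3,5] → 6·2 = 12.
|A ∪ B| = 53 − 12 = 41.00.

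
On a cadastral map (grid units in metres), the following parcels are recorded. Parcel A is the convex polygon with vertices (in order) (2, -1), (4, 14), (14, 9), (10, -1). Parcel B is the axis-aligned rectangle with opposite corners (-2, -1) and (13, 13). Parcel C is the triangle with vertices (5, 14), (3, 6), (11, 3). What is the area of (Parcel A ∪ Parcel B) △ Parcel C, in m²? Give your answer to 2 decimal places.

|Parcel A ∪ Parcel B| = 212.5667.
|(Parcel A ∪ Parcel B) ∩ Parcel C| = 34.8785.
|(Parcel A ∪ Parcel B) △ Parcel C| = 212.5667 + 35 − 69.7569 = 177.81.

177.81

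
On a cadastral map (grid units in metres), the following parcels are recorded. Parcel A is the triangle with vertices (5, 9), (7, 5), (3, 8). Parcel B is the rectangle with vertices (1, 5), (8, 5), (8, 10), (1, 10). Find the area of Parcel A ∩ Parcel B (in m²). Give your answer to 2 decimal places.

The intersection is the polygon with vertices (7,5), (3,8), (5,9).
By the shoelace formula its area is 5.00.

5.00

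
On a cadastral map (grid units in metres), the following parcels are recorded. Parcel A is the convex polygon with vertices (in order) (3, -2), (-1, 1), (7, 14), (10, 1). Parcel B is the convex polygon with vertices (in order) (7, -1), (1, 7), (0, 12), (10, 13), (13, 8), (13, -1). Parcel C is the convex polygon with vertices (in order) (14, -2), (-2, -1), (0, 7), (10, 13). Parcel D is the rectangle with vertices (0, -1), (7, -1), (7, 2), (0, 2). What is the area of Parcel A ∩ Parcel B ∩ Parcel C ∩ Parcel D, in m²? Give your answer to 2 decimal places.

3.23

The intersection is the polygon with vertices (6.595,-0.46), (4.75,2), (7,2), (7,-0.286).
By the shoelace formula its area is 3.23.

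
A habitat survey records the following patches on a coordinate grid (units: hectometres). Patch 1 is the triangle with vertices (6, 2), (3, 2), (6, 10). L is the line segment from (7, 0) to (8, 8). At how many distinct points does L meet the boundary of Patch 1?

The segment lies entirely outside Patch 1 and never meets its boundary.

0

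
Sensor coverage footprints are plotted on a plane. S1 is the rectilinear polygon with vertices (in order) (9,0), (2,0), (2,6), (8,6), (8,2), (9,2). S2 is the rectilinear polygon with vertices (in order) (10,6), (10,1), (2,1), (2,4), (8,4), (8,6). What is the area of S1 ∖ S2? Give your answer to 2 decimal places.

|S1| = 38, |S1∩S2| = 19.
|S1 ∖ S2| = |S1| − |S1∩S2| = 38 − 19 = 19.00.

19.00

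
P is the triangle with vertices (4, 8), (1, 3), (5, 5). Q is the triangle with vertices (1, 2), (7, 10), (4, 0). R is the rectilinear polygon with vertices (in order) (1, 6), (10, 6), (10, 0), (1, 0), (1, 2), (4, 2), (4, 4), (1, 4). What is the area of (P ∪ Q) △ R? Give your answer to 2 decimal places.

46.36

|P ∪ Q| = 22.3615.
|(P ∪ Q) ∩ R| = 12.
|(P ∪ Q) △ R| = 22.3615 + 48 − 24 = 46.36.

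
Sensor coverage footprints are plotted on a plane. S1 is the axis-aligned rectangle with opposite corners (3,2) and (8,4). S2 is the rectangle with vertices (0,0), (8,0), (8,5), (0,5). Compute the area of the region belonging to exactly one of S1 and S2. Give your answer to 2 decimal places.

30.00

|S1∩S2|: x∈[3,8], y∈[2,4] → 5·2 = 10.
|S1 △ S2| = |S1| + |S2| − 2·|S1∩S2| = 10 + 40 − 20 = 30.00.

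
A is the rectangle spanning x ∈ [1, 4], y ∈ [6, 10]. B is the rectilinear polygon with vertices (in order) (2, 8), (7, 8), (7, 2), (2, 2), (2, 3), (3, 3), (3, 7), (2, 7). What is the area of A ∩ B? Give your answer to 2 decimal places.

3.00

The intersection is the polygon with vertices (4,6), (3,6), (3,7), (2,7), (2,8), (4,8).
By the shoelace formula its area is 3.00.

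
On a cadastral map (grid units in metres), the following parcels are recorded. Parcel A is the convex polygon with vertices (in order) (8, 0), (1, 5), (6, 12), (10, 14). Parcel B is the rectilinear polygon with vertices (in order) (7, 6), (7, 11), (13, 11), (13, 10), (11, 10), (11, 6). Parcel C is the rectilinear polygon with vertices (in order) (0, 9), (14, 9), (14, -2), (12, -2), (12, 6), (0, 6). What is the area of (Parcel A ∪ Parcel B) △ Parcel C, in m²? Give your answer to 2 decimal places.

|Parcel A ∪ Parcel B| = 73.9286.
|(Parcel A ∪ Parcel B) ∩ Parcel C| = 24.6429.
|(Parcel A ∪ Parcel B) △ Parcel C| = 73.9286 + 58 − 49.2857 = 82.64.

82.64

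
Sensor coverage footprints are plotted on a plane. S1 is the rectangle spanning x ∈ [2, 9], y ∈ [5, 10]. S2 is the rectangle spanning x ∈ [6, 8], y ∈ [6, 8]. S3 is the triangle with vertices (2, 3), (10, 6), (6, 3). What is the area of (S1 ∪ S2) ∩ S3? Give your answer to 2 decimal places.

The region (S1 ∪ S2) ∩ S3 is the polygon with vertices (9,5.25), (8.667,5), (7.333,5), (9,5.625).
By the shoelace formula its area is 0.48.

0.48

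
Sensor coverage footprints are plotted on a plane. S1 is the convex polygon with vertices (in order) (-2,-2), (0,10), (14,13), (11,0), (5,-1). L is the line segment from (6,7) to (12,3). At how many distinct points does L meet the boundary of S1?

The segment meets the boundary at (11.733,3.178).

1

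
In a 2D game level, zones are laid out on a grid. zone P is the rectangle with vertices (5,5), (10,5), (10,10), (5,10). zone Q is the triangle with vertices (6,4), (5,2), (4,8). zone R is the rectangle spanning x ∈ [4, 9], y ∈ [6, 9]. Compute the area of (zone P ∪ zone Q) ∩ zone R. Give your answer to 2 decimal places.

|zone P ∪ zone Q| = 28.75.
|(zone P ∪ zone Q) ∩ zone R| = 12.67.

12.67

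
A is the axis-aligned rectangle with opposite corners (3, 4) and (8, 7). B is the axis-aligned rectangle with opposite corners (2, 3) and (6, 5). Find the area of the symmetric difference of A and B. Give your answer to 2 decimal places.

17.00

|A∩B|: x∈[3,6], y∈[4,5] → 3·1 = 3.
|A △ B| = |A| + |B| − 2·|A∩B| = 15 + 8 − 6 = 17.00.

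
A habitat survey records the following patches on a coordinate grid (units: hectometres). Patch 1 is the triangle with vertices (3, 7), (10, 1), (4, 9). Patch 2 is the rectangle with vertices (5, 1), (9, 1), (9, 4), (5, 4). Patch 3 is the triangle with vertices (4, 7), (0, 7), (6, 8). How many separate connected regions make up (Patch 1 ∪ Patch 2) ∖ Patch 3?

2

(Patch 1 ∪ Patch 2) ∖ Patch 3 splits into 2 disjoint pieces (area 1.0774, area 18.2722).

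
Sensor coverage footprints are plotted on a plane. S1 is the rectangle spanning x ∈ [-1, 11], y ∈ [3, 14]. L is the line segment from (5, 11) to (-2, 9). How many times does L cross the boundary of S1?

1

The segment meets the boundary at (-1,9.286).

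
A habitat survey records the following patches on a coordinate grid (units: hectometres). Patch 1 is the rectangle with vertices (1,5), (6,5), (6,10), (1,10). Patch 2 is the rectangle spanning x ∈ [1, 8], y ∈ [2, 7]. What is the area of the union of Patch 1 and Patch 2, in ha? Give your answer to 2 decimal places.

By inclusion–exclusion:
Individual areas: |Patch 1| = 25, |Patch 2| = 35.
|Patch 1∩Patch 2|: x∈[1,6], y∈[5,7] → 5·2 = 10.
|Patch 1 ∪ Patch 2| = 60 − 10 = 50.00.

50.00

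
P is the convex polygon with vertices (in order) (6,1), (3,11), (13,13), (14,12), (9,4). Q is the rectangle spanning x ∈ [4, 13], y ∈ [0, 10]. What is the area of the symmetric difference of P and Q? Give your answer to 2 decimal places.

|P| = 67, |Q| = 90, |P∩Q| = 45.0833.
|P △ Q| = |P| + |Q| − 2·|P∩Q| = 67 + 90 − 90.1667 = 66.83.

66.83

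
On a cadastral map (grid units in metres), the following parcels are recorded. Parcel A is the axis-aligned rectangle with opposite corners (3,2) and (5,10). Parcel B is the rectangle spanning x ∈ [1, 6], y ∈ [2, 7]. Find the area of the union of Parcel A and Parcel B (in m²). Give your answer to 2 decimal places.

31.00

By inclusion–exclusion:
Individual areas: |Parcel A| = 16, |Parcel B| = 25.
|Parcel A∩Parcel B|: x∈[3,5], y∈[2,7] → 2·5 = 10.
|Parcel A ∪ Parcel B| = 41 − 10 = 31.00.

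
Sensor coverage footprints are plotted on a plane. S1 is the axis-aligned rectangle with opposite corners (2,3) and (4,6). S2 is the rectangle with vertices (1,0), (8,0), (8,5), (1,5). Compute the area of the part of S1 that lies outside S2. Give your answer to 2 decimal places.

2.00

|S1∩S2|: x∈[2,4], y∈[3,5] → 2·2 = 4.
|S1| = 6.
|S1 ∖ S2| = |S1| − |S1∩S2| = 6 − 4 = 2.00.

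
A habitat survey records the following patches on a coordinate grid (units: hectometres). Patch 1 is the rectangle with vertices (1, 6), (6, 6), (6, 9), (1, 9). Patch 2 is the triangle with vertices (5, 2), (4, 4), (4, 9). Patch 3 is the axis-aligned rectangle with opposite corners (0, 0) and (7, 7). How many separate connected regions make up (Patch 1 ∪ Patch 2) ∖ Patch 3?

(Patch 1 ∪ Patch 2) ∖ Patch 3 is a single connected region.

1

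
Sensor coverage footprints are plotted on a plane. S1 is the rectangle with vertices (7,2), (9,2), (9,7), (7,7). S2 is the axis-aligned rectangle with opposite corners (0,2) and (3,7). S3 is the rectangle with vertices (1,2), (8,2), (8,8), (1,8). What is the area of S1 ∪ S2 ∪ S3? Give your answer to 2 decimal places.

By inclusion–exclusion:
Individual areas: |S1| = 10, |S2| = 15, |S3| = 42.
|S1∩S2| = 0 (no overlap).
|S1∩S3|: x∈[7,8], y∈[2,7] → 1·5 = 5.
|S2∩S3|: x∈[1,3], y∈[2,7] → 2·5 = 10.
|S1∩S2∩S3| = 0.
|S1 ∪ S2 ∪ S3| = 67 − 15 + 0 = 52.00.

52.00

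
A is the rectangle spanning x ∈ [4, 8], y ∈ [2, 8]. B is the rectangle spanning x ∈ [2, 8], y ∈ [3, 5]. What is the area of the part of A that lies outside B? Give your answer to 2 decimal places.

16.00

|A∩B|: x∈[4,8], y∈[3,5] → 4·2 = 8.
|A| = 24.
|A ∖ B| = |A| − |A∩B| = 24 − 8 = 16.00.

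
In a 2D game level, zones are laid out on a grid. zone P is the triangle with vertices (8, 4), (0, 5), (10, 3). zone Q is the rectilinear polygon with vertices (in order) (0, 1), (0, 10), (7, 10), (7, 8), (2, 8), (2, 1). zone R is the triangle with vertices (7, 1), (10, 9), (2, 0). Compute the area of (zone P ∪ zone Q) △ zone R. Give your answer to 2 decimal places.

46.92

|zone P ∪ zone Q| = 30.85.
|(zone P ∪ zone Q) ∩ zone R| = 1.215.
|(zone P ∪ zone Q) △ zone R| = 30.85 + 18.5 − 2.4301 = 46.92.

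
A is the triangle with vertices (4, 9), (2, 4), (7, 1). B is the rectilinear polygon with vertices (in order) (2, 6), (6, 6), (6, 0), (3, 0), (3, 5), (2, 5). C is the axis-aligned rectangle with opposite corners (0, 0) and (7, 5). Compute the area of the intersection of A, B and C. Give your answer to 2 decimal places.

7.17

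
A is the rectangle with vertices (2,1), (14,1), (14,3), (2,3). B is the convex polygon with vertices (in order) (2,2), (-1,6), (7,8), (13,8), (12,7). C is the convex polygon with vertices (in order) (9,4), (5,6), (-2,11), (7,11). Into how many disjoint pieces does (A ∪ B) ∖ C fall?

(A ∪ B) ∖ C splits into 2 disjoint pieces (area 45.2083, area 7.7545).

2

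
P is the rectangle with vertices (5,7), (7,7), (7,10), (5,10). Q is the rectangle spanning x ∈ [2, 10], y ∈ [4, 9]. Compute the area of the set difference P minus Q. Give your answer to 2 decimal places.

2.00

|P∩Q|: x∈[5,7], y∈[7,9] → 2·2 = 4.
|P| = 6.
|P ∖ Q| = |P| − |P∩Q| = 6 − 4 = 2.00.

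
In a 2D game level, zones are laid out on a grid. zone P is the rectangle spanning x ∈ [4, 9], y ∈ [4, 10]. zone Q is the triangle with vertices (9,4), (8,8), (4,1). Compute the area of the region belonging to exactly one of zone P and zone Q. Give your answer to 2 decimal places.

28.36

|zone P| = 30, |zone Q| = 11.5, |zone P∩zone Q| = 6.5714.
|zone P △ zone Q| = |zone P| + |zone Q| − 2·|zone P∩zone Q| = 30 + 11.5 − 13.1429 = 28.36.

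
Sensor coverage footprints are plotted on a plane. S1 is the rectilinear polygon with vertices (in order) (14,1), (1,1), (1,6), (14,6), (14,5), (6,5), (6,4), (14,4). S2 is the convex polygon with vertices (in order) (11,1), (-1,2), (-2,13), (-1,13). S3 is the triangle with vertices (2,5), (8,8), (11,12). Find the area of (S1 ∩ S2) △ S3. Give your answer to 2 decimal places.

38.62

|S1 ∩ S2| = 31.8333.
|(S1 ∩ S2) ∩ S3| = 0.3571.
|(S1 ∩ S2) △ S3| = 31.8333 + 7.5 − 0.7143 = 38.62.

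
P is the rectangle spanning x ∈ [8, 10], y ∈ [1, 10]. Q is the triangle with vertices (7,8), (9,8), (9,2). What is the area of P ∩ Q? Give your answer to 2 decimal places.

The intersection is the polygon with vertices (8,8), (9,8), (9,2), (8,5).
By the shoelace formula its area is 4.50.

4.50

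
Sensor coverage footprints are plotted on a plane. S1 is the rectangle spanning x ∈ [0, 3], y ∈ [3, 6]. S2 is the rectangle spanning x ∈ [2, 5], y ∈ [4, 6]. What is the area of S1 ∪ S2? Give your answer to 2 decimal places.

13.00

By inclusion–exclusion:
Individual areas: |S1| = 9, |S2| = 6.
|S1∩S2|: x∈[2,3], y∈[4,6] → 1·2 = 2.
|S1 ∪ S2| = 15 − 2 = 13.00.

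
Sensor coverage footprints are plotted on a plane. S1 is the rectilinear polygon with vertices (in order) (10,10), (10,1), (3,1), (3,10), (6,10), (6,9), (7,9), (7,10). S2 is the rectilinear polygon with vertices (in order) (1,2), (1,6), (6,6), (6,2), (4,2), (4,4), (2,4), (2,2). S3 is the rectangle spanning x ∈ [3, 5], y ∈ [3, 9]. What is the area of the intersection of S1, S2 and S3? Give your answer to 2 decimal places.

The intersection is the polygon with vertices (5,6), (5,3), (4,3), (4,4), (3,4), (3,6).
By the shoelace formula its area is 5.00.

5.00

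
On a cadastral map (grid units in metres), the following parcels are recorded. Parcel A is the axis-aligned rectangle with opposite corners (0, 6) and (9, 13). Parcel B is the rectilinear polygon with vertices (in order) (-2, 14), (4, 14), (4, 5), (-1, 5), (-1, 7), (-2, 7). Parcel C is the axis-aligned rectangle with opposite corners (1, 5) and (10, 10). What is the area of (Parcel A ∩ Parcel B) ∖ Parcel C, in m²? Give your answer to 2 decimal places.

16.00

|Parcel A ∩ Parcel B| = 28.
|(Parcel A ∩ Parcel B) ∩ Parcel C| = 12.
|(Parcel A ∩ Parcel B) ∖ Parcel C| = 28 − 12 = 16.00.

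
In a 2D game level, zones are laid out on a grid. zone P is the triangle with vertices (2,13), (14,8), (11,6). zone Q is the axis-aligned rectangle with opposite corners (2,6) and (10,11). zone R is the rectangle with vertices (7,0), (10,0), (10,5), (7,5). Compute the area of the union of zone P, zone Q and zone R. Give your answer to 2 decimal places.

65.17

By inclusion–exclusion:
Individual areas: |zone P| = 19.5, |zone Q| = 40, |zone R| = 15.
|zone P∩zone Q| = 9.327.
|zone P∩zone R| = 0.
|zone Q∩zone R| = 0 (no overlap).
|zone P∩zone Q∩zone R| = 0.
|zone P ∪ zone Q ∪ zone R| = 74.5 − 9.327 + 0 = 65.17.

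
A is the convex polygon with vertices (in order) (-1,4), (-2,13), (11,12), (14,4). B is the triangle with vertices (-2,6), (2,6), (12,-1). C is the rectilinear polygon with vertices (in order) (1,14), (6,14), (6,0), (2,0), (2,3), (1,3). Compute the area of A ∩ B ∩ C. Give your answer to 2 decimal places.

The intersection is the polygon with vertices (2,6), (4.857,4), (2,4), (1,4.5), (1,6).
By the shoelace formula its area is 4.61.

4.61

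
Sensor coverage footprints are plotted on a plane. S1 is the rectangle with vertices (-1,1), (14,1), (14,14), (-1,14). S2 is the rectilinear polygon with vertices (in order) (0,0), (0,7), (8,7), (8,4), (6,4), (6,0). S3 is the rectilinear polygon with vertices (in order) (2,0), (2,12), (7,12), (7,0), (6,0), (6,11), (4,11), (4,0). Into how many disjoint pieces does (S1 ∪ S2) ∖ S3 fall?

2

(S1 ∪ S2) ∖ S3 splits into 2 disjoint pieces (area 142, area 22).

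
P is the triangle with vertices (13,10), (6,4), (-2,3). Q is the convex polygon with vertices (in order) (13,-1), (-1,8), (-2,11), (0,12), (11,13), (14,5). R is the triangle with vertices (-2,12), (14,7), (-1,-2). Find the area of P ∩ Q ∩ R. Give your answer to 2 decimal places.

12.57

The intersection is the polygon with vertices (5.349,3.919), (3.086,5.373), (9.551,8.39), (10.702,8.03), (6,4).
By the shoelace formula its area is 12.57.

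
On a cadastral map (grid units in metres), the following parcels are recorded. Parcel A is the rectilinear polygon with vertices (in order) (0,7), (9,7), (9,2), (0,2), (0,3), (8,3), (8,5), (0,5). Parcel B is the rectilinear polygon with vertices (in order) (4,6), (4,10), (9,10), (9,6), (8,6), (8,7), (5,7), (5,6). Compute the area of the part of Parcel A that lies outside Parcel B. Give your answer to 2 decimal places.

27.00

|Parcel A| = 29, |Parcel A∩Parcel B| = 2.
|Parcel A ∖ Parcel B| = |Parcel A| − |Parcel A∩Parcel B| = 29 − 2 = 27.00.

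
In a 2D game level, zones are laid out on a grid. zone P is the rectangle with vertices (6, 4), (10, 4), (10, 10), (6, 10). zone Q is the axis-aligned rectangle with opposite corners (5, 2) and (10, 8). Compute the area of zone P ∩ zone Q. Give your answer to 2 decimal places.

16.00

|zone P∩zone Q|: x∈[6,10], y∈[4,8] → 4·4 = 16.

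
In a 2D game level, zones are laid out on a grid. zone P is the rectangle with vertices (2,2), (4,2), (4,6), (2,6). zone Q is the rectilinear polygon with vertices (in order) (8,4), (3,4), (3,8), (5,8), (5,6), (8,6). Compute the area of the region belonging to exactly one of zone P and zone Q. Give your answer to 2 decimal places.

|zone P| = 8, |zone Q| = 14, |zone P∩zone Q| = 2.
|zone P △ zone Q| = |zone P| + |zone Q| − 2·|zone P∩zone Q| = 8 + 14 − 4 = 18.00.

18.00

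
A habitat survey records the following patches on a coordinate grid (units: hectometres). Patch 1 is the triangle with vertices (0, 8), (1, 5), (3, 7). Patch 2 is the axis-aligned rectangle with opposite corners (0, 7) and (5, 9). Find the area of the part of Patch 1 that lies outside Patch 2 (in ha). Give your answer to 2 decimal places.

|Patch 1| = 4, |Patch 1∩Patch 2| = 1.3333.
|Patch 1 ∖ Patch 2| = |Patch 1| − |Patch 1∩Patch 2| = 4 − 1.3333 = 2.67.

2.67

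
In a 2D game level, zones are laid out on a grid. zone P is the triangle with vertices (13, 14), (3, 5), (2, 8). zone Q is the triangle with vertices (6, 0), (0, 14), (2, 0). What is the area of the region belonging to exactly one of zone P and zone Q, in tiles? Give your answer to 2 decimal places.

43.55

|zone P| = 19.5, |zone Q| = 28, |zone P∩zone Q| = 1.9765.
|zone P △ zone Q| = |zone P| + |zone Q| − 2·|zone P∩zone Q| = 19.5 + 28 − 3.9529 = 43.55.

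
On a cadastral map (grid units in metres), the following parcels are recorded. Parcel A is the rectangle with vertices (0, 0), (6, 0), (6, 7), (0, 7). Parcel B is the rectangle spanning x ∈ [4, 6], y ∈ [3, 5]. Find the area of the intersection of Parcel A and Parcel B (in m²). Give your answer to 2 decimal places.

|Parcel A∩Parcel B|: x∈[4,6], y∈[3,5] → 2·2 = 4.

4.00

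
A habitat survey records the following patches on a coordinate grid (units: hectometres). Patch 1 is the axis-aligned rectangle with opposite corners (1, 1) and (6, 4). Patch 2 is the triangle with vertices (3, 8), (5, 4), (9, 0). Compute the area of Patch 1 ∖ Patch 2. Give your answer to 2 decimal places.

14.50

|Patch 1| = 15, |Patch 1∩Patch 2| = 0.5.
|Patch 1 ∖ Patch 2| = |Patch 1| − |Patch 1∩Patch 2| = 15 − 0.5 = 14.50.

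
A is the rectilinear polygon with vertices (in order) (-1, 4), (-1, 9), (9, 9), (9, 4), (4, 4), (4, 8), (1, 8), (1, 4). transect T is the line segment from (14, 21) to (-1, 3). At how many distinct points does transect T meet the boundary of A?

4

The segment meets the boundary at (-0.167,4), (3.167,8), (4,9), (1,5.4).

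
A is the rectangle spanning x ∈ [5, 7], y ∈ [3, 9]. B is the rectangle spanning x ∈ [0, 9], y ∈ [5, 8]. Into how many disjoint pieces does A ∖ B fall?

A ∖ B splits into 2 disjoint pieces (area 4, area 2).

2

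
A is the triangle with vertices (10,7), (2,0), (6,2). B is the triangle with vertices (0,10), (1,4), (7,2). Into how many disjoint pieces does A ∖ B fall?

A ∖ B splits into 2 disjoint pieces (area 2.7587, area 2.4719).

2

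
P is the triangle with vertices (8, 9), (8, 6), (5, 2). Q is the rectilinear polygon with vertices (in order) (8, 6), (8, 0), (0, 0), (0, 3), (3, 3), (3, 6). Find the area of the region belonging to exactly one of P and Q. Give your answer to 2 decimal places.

38.36

|P| = 4.5, |Q| = 39, |P∩Q| = 2.5714.
|P △ Q| = |P| + |Q| − 2·|P∩Q| = 4.5 + 39 − 5.1429 = 38.36.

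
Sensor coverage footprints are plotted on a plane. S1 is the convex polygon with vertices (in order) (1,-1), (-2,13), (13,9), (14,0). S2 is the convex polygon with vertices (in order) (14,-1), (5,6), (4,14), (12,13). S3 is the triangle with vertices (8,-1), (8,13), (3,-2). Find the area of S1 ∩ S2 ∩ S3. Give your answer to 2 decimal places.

10.44

The intersection is the polygon with vertices (5.529,5.588), (7.184,10.551), (8,10.333), (8,3.667).
By the shoelace formula its area is 10.44.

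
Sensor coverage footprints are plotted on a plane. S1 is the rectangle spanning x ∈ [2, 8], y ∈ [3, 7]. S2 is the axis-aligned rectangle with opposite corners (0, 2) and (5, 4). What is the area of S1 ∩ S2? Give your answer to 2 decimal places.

|S1∩S2|: x∈[2,5], y∈[3,4] → 3·1 = 3.

3.00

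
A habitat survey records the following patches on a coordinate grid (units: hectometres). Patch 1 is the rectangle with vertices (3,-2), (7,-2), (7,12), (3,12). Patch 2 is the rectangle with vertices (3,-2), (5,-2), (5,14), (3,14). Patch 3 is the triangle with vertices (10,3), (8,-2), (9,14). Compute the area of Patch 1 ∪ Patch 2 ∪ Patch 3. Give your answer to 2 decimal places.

73.50

By inclusion–exclusion:
Individual areas: |Patch 1| = 56, |Patch 2| = 32, |Patch 3| = 13.5.
|Patch 1∩Patch 2|: x∈[3,5], y∈[-2,12] → 2·14 = 28.
|Patch 1∩Patch 3| = 0.
|Patch 2∩Patch 3| = 0.
|Patch 1∩Patch 2∩Patch 3| = 0.
|Patch 1 ∪ Patch 2 ∪ Patch 3| = 101.5 − 28 + 0 = 73.50.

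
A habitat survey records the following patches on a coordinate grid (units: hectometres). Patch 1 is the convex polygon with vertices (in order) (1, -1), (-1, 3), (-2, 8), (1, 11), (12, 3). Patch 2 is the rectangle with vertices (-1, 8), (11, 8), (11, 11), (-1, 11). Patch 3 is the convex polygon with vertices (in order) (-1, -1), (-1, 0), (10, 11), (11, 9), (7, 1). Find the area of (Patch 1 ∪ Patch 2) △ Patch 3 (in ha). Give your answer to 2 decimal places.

|Patch 1 ∪ Patch 2| = 112.8125.
|(Patch 1 ∪ Patch 2) ∩ Patch 3| = 41.3249.
|(Patch 1 ∪ Patch 2) △ Patch 3| = 112.8125 + 50.5 − 82.6497 = 80.66.

80.66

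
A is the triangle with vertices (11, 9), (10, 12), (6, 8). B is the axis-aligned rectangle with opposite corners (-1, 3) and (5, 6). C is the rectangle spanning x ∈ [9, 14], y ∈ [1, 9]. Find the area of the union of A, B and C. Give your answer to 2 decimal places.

By inclusion–exclusion:
Individual areas: |A| = 8, |B| = 18, |C| = 40.
|A∩B| = 0.
|A∩C| = 0.4.
|B∩C| = 0 (no overlap).
|A∩B∩C| = 0.
|A ∪ B ∪ C| = 66 − 0.4 + 0 = 65.60.

65.60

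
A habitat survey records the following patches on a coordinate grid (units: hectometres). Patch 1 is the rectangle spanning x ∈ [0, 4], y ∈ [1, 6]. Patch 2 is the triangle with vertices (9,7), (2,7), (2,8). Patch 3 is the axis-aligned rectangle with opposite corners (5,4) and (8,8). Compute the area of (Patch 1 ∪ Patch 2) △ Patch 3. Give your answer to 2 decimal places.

|Patch 1 ∪ Patch 2| = 23.5.
|(Patch 1 ∪ Patch 2) ∩ Patch 3| = 1.0714.
|(Patch 1 ∪ Patch 2) △ Patch 3| = 23.5 + 12 − 2.1429 = 33.36.

33.36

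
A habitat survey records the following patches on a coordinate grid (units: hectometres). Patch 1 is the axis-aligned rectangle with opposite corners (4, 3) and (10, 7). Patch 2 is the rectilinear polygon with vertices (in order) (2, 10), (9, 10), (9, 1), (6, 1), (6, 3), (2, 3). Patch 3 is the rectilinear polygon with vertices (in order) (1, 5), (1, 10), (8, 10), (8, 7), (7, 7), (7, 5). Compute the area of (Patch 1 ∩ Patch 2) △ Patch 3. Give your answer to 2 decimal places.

|Patch 1 ∩ Patch 2| = 20.
|(Patch 1 ∩ Patch 2) ∩ Patch 3| = 6.
|(Patch 1 ∩ Patch 2) △ Patch 3| = 20 + 33 − 12 = 41.00.

41.00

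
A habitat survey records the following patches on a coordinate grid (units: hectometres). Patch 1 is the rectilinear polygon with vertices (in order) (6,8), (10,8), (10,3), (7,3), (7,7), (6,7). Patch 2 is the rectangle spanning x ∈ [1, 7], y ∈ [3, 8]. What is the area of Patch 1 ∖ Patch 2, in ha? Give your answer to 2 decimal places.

15.00

|Patch 1| = 16, |Patch 1∩Patch 2| = 1.
|Patch 1 ∖ Patch 2| = |Patch 1| − |Patch 1∩Patch 2| = 16 − 1 = 15.00.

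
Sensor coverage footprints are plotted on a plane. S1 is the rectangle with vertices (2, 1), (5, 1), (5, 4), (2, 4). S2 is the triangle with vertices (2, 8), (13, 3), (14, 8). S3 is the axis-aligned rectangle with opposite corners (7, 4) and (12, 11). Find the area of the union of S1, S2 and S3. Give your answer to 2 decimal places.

By inclusion–exclusion:
Individual areas: |S1| = 9, |S2| = 30, |S3| = 35.
|S1∩S2| = 0.
|S1∩S3| = 0 (no overlap).
|S2∩S3| = 16.7182.
|S1∩S2∩S3| = 0.
|S1 ∪ S2 ∪ S3| = 74 − 16.7182 + 0 = 57.28.

57.28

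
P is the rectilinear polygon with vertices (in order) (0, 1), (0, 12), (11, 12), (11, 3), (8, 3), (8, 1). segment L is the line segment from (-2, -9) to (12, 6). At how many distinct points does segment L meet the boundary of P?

The segment meets the boundary at (9.2,3), (8,1.714), (7.333,1), (11,4.929).

4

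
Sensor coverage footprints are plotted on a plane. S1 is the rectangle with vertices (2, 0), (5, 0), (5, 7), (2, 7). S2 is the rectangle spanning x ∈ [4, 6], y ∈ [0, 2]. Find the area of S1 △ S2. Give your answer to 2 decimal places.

21.00

|S1∩S2|: x∈[4,5], y∈[0,2] → 1·2 = 2.
|S1 △ S2| = |S1| + |S2| − 2·|S1∩S2| = 21 + 4 − 4 = 21.00.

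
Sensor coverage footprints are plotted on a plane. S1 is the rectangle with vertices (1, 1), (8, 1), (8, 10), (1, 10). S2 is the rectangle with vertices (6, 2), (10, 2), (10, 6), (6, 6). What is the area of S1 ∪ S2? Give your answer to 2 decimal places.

71.00

By inclusion–exclusion:
Individual areas: |S1| = 63, |S2| = 16.
|S1∩S2|: x∈[6,8], y∈[2,6] → 2·4 = 8.
|S1 ∪ S2| = 79 − 8 = 71.00.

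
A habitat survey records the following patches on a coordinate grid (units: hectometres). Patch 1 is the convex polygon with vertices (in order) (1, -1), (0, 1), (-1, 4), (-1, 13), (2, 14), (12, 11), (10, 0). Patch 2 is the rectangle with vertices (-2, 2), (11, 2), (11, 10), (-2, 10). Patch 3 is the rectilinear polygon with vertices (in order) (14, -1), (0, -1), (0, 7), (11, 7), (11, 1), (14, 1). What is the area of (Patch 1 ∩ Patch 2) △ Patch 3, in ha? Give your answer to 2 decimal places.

80.45

|Patch 1 ∩ Patch 2| = 94.2197.
|(Patch 1 ∩ Patch 2) ∩ Patch 3| = 53.8864.
|(Patch 1 ∩ Patch 2) △ Patch 3| = 94.2197 + 94 − 107.7727 = 80.45.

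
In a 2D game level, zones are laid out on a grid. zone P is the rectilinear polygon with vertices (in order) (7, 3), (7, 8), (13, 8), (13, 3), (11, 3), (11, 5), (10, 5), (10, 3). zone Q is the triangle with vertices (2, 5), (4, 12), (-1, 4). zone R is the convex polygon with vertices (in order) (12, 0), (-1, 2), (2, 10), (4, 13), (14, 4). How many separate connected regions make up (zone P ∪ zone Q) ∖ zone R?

(zone P ∪ zone Q) ∖ zone R splits into 2 disjoint pieces (area 5.3389, area 1.0179).

2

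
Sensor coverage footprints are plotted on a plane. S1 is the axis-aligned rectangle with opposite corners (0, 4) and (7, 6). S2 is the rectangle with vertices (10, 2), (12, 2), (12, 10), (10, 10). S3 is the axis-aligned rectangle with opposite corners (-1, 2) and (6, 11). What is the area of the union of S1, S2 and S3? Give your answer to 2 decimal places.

By inclusion–exclusion:
Individual areas: |S1| = 14, |S2| = 16, |S3| = 63.
|S1∩S2| = 0 (no overlap).
|S1∩S3|: x∈[0,6], y∈[4,6] → 6·2 = 12.
|S2∩S3| = 0 (no overlap).
|S1∩S2∩S3| = 0.
|S1 ∪ S2 ∪ S3| = 93 − 12 + 0 = 81.00.

81.00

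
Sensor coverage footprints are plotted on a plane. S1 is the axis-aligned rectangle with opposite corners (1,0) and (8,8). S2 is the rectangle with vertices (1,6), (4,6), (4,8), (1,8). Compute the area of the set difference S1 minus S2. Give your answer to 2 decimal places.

|S1∩S2|: x∈[1,4], y∈[6,8] → 3·2 = 6.
|S1| = 56.
|S1 ∖ S2| = |S1| − |S1∩S2| = 56 − 6 = 50.00.

50.00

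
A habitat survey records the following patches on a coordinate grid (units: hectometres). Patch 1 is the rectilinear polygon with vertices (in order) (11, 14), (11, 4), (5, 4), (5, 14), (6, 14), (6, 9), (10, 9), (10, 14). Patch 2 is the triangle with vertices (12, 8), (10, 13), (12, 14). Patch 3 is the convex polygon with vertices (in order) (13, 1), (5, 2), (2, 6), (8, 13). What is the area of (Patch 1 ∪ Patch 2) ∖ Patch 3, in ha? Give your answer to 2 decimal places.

|Patch 1 ∪ Patch 2| = 44.5.
|(Patch 1 ∪ Patch 2) ∩ Patch 3| = 28.95.
|(Patch 1 ∪ Patch 2) ∖ Patch 3| = 44.5 − 28.95 = 15.55.

15.55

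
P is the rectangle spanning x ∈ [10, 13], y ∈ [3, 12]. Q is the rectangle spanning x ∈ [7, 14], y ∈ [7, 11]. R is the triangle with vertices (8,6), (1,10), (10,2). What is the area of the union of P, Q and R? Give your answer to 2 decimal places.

53.00

By inclusion–exclusion:
Individual areas: |P| = 27, |Q| = 28, |R| = 10.
|P∩Q|: x∈[10,13], y∈[7,11] → 3·4 = 12.
|P∩R| = 0.
|Q∩R| = 0.
|P∩Q∩R| = 0.
|P ∪ Q ∪ R| = 65 − 12 + 0 = 53.00.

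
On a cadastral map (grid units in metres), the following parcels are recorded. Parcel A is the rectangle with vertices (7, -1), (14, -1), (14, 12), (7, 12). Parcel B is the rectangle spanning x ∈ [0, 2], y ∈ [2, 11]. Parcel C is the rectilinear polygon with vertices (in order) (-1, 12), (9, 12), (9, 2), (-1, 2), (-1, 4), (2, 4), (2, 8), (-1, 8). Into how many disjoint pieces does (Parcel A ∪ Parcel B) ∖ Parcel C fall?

2

(Parcel A ∪ Parcel B) ∖ Parcel C splits into 2 disjoint pieces (area 71, area 8).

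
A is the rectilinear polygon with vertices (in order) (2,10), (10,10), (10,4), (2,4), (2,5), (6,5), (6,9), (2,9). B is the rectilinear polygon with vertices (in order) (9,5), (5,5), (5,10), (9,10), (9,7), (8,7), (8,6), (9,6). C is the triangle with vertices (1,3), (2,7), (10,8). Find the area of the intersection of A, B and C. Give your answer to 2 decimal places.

The intersection is the polygon with vertices (9,7.444), (8.2,7), (8,7), (8,6.889), (6,5.778), (6,7.5), (9,7.875).
By the shoelace formula its area is 3.22.

3.22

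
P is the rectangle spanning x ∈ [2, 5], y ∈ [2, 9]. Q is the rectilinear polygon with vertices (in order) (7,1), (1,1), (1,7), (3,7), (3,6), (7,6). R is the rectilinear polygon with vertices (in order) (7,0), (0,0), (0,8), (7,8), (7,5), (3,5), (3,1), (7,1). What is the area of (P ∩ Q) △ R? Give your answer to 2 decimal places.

39.00

|P ∩ Q| = 13.
|(P ∩ Q) ∩ R| = 7.
|(P ∩ Q) △ R| = 13 + 40 − 14 = 39.00.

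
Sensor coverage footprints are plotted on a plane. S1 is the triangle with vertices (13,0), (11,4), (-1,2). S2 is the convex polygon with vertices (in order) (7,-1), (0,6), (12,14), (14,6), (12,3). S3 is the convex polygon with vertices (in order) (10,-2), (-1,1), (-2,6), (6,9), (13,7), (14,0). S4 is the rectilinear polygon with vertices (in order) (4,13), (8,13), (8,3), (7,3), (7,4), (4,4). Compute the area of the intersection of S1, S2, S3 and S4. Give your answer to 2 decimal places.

0.42

The intersection is the polygon with vertices (8,3.5), (8,3), (7,3), (7,3.333).
By the shoelace formula its area is 0.42.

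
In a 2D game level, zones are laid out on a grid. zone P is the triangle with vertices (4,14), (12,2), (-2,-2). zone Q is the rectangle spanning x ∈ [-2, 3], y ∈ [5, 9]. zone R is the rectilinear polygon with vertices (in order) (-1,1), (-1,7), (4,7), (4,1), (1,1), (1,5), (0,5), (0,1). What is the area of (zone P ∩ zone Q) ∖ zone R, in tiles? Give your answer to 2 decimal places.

2.50

|zone P ∩ zone Q| = 6.5.
|(zone P ∩ zone Q) ∩ zone R| = 4.
|(zone P ∩ zone Q) ∖ zone R| = 6.5 − 4 = 2.50.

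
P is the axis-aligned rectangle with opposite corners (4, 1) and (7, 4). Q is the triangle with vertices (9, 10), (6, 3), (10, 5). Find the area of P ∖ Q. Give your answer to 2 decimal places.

8.46

|P| = 9, |P∩Q| = 0.5357.
|P ∖ Q| = |P| − |P∩Q| = 9 − 0.5357 = 8.46.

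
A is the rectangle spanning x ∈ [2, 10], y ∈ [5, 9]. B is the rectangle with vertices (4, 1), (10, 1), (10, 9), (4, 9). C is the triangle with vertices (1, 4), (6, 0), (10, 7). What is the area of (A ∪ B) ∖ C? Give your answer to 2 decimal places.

36.51

|A ∪ B| = 56.
|(A ∪ B) ∩ C| = 19.4893.
|(A ∪ B) ∖ C| = 56 − 19.4893 = 36.51.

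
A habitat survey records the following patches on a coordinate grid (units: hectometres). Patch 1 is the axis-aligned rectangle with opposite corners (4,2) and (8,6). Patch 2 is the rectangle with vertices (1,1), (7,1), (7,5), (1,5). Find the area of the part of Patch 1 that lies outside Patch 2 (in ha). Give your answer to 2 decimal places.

7.00

|Patch 1∩Patch 2|: x∈[4,7], y∈[2,5] → 3·3 = 9.
|Patch 1| = 16.
|Patch 1 ∖ Patch 2| = |Patch 1| − |Patch 1∩Patch 2| = 16 − 9 = 7.00.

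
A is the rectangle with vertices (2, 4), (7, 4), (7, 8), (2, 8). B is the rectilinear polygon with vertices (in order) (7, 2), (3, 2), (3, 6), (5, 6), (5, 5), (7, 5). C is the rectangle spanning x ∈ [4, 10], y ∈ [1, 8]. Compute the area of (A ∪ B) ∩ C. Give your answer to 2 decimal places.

18.00

The region (A ∪ B) ∩ C is the polygon with vertices (7,2), (4,2), (4,8), (7,8), (7,5), (7,4).
By the shoelace formula its area is 18.00.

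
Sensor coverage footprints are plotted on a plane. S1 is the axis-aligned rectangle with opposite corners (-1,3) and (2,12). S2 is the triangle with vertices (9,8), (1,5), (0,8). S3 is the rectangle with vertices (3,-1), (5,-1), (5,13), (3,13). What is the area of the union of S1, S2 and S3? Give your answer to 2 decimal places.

60.44

By inclusion–exclusion:
Individual areas: |S1| = 27, |S2| = 13.5, |S3| = 28.
|S1∩S2| = 4.3125.
|S1∩S3| = 0 (no overlap).
|S2∩S3| = 3.75.
|S1∩S2∩S3| = 0.
|S1 ∪ S2 ∪ S3| = 68.5 − 8.0625 + 0 = 60.44.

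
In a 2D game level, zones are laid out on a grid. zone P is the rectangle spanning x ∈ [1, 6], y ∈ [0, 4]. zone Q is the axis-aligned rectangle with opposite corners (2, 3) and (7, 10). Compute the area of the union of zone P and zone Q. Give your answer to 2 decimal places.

By inclusion–exclusion:
Individual areas: |zone P| = 20, |zone Q| = 35.
|zone P∩zone Q|: x∈[2,6], y∈[3,4] → 4·1 = 4.
|zone P ∪ zone Q| = 55 − 4 = 51.00.

51.00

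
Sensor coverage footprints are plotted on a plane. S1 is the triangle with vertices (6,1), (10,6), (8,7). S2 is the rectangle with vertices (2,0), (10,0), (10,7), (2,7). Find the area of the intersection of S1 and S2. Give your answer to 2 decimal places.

The intersection is the polygon with vertices (6,1), (8,7), (10,6).
By the shoelace formula its area is 7.00.

7.00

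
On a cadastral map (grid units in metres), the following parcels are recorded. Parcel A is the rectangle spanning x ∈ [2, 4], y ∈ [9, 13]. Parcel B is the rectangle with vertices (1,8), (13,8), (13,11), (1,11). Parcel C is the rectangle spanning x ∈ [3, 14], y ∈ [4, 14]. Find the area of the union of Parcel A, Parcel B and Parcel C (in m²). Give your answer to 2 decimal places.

By inclusion–exclusion:
Individual areas: |Parcel A| = 8, |Parcel B| = 36, |Parcel C| = 110.
|Parcel A∩Parcel B|: x∈[2,4], y∈[9,11] → 2·2 = 4.
|Parcel A∩Parcel C|: x∈[3,4], y∈[9,13] → 1·4 = 4.
|Parcel B∩Parcel C|: x∈[3,13], y∈[8,11] → 10·3 = 30.
|Parcel A∩Parcel B∩Parcel C| = 2.
|Parcel A ∪ Parcel B ∪ Parcel C| = 154 − 38 + 2 = 118.00.

118.00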